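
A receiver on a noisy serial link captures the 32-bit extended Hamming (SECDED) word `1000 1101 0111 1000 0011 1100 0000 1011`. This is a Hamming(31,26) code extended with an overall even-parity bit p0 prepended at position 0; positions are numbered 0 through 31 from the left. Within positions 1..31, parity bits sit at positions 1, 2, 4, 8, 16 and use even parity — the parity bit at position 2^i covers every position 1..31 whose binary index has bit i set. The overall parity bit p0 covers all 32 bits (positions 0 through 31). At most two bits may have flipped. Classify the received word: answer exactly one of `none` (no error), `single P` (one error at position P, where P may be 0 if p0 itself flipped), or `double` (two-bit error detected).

s1: b1⊕b3⊕b5⊕b7⊕b9⊕b11⊕b13⊕b15⊕b17⊕b19⊕b21⊕b23⊕b25⊕b27⊕b29⊕b31 = 0⊕0⊕1⊕1⊕1⊕1⊕0⊕0⊕0⊕1⊕1⊕0⊕0⊕0⊕0⊕1 = 1
s2: b2⊕b3⊕b6⊕b7⊕b10⊕b11⊕b14⊕b15⊕b18⊕b19⊕b22⊕b23⊕b26⊕b27⊕b30⊕b31 = 0⊕0⊕0⊕1⊕1⊕1⊕0⊕0⊕1⊕1⊕0⊕0⊕0⊕0⊕1⊕1 = 1
s4: b4⊕b5⊕b6⊕b7⊕b12⊕b13⊕b14⊕b15⊕b20⊕b21⊕b22⊕b23⊕b28⊕b29⊕b30⊕b31 = 1⊕1⊕0⊕1⊕1⊕0⊕0⊕0⊕1⊕1⊕0⊕0⊕1⊕0⊕1⊕1 = 1
s8: b8⊕b9⊕b10⊕b11⊕b12⊕b13⊕b14⊕b15⊕b24⊕b25⊕b26⊕b27⊕b28⊕b29⊕b30⊕b31 = 0⊕1⊕1⊕1⊕1⊕0⊕0⊕0⊕0⊕0⊕0⊕0⊕1⊕0⊕1⊕1 = 1
s16: b16⊕b17⊕b18⊕b19⊕b20⊕b21⊕b22⊕b23⊕b24⊕b25⊕b26⊕b27⊕b28⊕b29⊕b30⊕b31 = 0⊕0⊕1⊕1⊕1⊕1⊕0⊕0⊕0⊕0⊕0⊕0⊕1⊕0⊕1⊕1 = 1
Syndrome (s16...s1) = 11111 → position 31.
Overall parity (XOR of all 32 bits, including p0): 1⊕0⊕0⊕0⊕1⊕1⊕0⊕1⊕0⊕1⊕1⊕1⊕1⊕0⊕0⊕0⊕0⊕0⊕1⊕1⊕1⊕1⊕0⊕0⊕0⊕0⊕0⊕0⊕1⊕0⊕1⊕1 = 1
Overall=1, syndrome position=31 → single-bit error at position 31.

single 31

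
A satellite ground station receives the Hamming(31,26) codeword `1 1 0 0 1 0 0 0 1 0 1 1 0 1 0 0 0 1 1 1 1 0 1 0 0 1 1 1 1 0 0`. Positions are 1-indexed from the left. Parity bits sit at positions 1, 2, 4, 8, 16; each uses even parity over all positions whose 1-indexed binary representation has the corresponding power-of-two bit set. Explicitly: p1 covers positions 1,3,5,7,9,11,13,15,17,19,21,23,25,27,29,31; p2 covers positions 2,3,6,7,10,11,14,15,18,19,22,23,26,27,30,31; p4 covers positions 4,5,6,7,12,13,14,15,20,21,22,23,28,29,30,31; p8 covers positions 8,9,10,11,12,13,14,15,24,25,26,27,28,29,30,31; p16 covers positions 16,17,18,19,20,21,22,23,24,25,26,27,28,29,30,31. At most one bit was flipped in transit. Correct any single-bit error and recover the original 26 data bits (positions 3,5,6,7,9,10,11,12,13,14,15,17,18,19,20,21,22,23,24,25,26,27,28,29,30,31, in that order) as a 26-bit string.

s1: b1⊕b3⊕b5⊕b7⊕b9⊕b11⊕b13⊕b15⊕b17⊕b19⊕b21⊕b23⊕b25⊕b27⊕b29⊕b31 = 1⊕0⊕1⊕0⊕1⊕1⊕0⊕0⊕0⊕1⊕1⊕1⊕0⊕1⊕1⊕0 = 1
s2: b2⊕b3⊕b6⊕b7⊕b10⊕b11⊕b14⊕b15⊕b18⊕b19⊕b22⊕b23⊕b26⊕b27⊕b30⊕b31 = 1⊕0⊕0⊕0⊕0⊕1⊕1⊕0⊕1⊕1⊕0⊕1⊕1⊕1⊕0⊕0 = 0
s4: b4⊕b5⊕b6⊕b7⊕b12⊕b13⊕b14⊕b15⊕b20⊕b21⊕b22⊕b23⊕b28⊕b29⊕b30⊕b31 = 0⊕1⊕0⊕0⊕1⊕0⊕1⊕0⊕1⊕1⊕0⊕1⊕1⊕1⊕0⊕0 = 0
s8: b8⊕b9⊕b10⊕b11⊕b12⊕b13⊕b14⊕b15⊕b24⊕b25⊕b26⊕b27⊕b28⊕b29⊕b30⊕b31 = 0⊕1⊕0⊕1⊕1⊕0⊕1⊕0⊕0⊕0⊕1⊕1⊕1⊕1⊕0⊕0 = 0
s16: b16⊕b17⊕b18⊕b19⊕b20⊕b21⊕b22⊕b23⊕b24⊕b25⊕b26⊕b27⊕b28⊕b29⊕b30⊕b31 = 0⊕0⊕1⊕1⊕1⊕1⊕0⊕1⊕0⊕0⊕1⊕1⊕1⊕1⊕0⊕0 = 1
Syndrome (s16...s1) = 10001 → position 17.
Flip bit 17: corrected codeword = 1100100010110100111110100111100
Data bits at positions 3,5,6,7,9,10,11,12,13,14,15,17,18,19,20,21,22,23,24,25,26,27,28,29,30,31: 01001011010111110100111100

01001011010111110100111100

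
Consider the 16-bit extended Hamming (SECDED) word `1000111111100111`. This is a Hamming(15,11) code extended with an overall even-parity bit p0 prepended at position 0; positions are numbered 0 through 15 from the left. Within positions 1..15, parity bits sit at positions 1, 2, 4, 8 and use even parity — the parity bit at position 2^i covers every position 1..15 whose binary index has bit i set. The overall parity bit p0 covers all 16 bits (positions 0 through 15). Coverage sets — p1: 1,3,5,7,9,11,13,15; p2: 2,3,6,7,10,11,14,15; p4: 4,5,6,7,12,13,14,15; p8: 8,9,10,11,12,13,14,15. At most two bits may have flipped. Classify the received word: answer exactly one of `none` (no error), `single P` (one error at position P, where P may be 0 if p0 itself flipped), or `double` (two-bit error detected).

s1: b1⊕b3⊕b5⊕b7⊕b9⊕b11⊕b13⊕b15 = 0⊕0⊕1⊕1⊕1⊕0⊕1⊕1 = 1
s2: b2⊕b3⊕b6⊕b7⊕b10⊕b11⊕b14⊕b15 = 0⊕0⊕1⊕1⊕1⊕0⊕1⊕1 = 1
s4: b4⊕b5⊕b6⊕b7⊕b12⊕b13⊕b14⊕b15 = 1⊕1⊕1⊕1⊕0⊕1⊕1⊕1 = 1
s8: b8⊕b9⊕b10⊕b11⊕b12⊕b13⊕b14⊕b15 = 1⊕1⊕1⊕0⊕0⊕1⊕1⊕1 = 0
Syndrome (s8...s1) = 0111 → position 7.
Overall parity (XOR of all 16 bits, including p0): 1⊕0⊕0⊕0⊕1⊕1⊕1⊕1⊕1⊕1⊕1⊕0⊕0⊕1⊕1⊕1 = 1
Overall=1, syndrome position=7 → single-bit error at position 7.

single 7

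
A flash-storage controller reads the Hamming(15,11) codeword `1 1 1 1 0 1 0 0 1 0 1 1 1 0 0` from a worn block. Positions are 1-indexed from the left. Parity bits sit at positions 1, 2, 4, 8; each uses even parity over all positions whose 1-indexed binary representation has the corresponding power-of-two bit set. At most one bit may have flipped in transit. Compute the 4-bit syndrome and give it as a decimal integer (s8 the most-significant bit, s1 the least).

s1: b1⊕b3⊕b5⊕b7⊕b9⊕b11⊕b13⊕b15 = 1⊕1⊕0⊕0⊕1⊕1⊕1⊕0 = 1
s2: b2⊕b3⊕b6⊕b7⊕b10⊕b11⊕b14⊕b15 = 1⊕1⊕1⊕0⊕0⊕1⊕0⊕0 = 0
s4: b4⊕b5⊕b6⊕b7⊕b12⊕b13⊕b14⊕b15 = 1⊕0⊕1⊕0⊕1⊕1⊕0⊕0 = 0
s8: b8⊕b9⊕b10⊕b11⊕b12⊕b13⊕b14⊕b15 = 0⊕1⊕0⊕1⊕1⊕1⊕0⊕0 = 0
Syndrome (s8...s1) = 0001 → position 1.

1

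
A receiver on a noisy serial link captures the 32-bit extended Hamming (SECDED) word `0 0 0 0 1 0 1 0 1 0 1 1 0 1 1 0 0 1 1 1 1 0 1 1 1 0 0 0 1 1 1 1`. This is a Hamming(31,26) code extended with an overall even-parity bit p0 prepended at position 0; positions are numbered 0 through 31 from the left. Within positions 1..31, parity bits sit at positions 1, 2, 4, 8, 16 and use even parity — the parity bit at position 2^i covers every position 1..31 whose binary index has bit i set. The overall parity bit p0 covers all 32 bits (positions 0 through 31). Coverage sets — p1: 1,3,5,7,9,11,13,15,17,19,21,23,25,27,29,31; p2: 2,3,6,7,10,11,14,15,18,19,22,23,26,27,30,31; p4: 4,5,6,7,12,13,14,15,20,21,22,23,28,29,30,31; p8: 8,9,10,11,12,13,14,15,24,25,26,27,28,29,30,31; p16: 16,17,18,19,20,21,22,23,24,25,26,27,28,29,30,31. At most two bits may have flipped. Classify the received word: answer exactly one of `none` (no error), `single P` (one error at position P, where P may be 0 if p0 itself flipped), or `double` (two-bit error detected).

s1: b1⊕b3⊕b5⊕b7⊕b9⊕b11⊕b13⊕b15⊕b17⊕b19⊕b21⊕b23⊕b25⊕b27⊕b29⊕b31 = 0⊕0⊕0⊕0⊕0⊕1⊕1⊕0⊕1⊕1⊕0⊕1⊕0⊕0⊕1⊕1 = 1
s2: b2⊕b3⊕b6⊕b7⊕b10⊕b11⊕b14⊕b15⊕b18⊕b19⊕b22⊕b23⊕b26⊕b27⊕b30⊕b31 = 0⊕0⊕1⊕0⊕1⊕1⊕1⊕0⊕1⊕1⊕1⊕1⊕0⊕0⊕1⊕1 = 0
s4: b4⊕b5⊕b6⊕b7⊕b12⊕b13⊕b14⊕b15⊕b20⊕b21⊕b22⊕b23⊕b28⊕b29⊕b30⊕b31 = 1⊕0⊕1⊕0⊕0⊕1⊕1⊕0⊕1⊕0⊕1⊕1⊕1⊕1⊕1⊕1 = 1
s8: b8⊕b9⊕b10⊕b11⊕b12⊕b13⊕b14⊕b15⊕b24⊕b25⊕b26⊕b27⊕b28⊕b29⊕b30⊕b31 = 1⊕0⊕1⊕1⊕0⊕1⊕1⊕0⊕1⊕0⊕0⊕0⊕1⊕1⊕1⊕1 = 0
s16: b16⊕b17⊕b18⊕b19⊕b20⊕b21⊕b22⊕b23⊕b24⊕b25⊕b26⊕b27⊕b28⊕b29⊕b30⊕b31 = 0⊕1⊕1⊕1⊕1⊕0⊕1⊕1⊕1⊕0⊕0⊕0⊕1⊕1⊕1⊕1 = 1
Syndrome (s16...s1) = 10101 → position 21.
Overall parity (XOR of all 32 bits, including p0): 0⊕0⊕0⊕0⊕1⊕0⊕1⊕0⊕1⊕0⊕1⊕1⊕0⊕1⊕1⊕0⊕0⊕1⊕1⊕1⊕1⊕0⊕1⊕1⊕1⊕0⊕0⊕0⊕1⊕1⊕1⊕1 = 0
Overall=0, syndrome position=21 → double-bit error detected (uncorrectable).

double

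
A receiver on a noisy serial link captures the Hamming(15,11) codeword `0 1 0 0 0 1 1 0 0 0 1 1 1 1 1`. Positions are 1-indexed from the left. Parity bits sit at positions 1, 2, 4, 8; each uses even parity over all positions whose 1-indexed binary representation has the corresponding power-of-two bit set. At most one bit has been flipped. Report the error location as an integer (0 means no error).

8

s1: b1⊕b3⊕b5⊕b7⊕b9⊕b11⊕b13⊕b15 = 0⊕0⊕0⊕1⊕0⊕1⊕1⊕1 = 0
s2: b2⊕b3⊕b6⊕b7⊕b10⊕b11⊕b14⊕b15 = 1⊕0⊕1⊕1⊕0⊕1⊕1⊕1 = 0
s4: b4⊕b5⊕b6⊕b7⊕b12⊕b13⊕b14⊕b15 = 0⊕0⊕1⊕1⊕1⊕1⊕1⊕1 = 0
s8: b8⊕b9⊕b10⊕b11⊕b12⊕b13⊕b14⊕b15 = 0⊕0⊕0⊕1⊕1⊕1⊕1⊕1 = 1
Syndrome (s8...s1) = 1000 → position 8.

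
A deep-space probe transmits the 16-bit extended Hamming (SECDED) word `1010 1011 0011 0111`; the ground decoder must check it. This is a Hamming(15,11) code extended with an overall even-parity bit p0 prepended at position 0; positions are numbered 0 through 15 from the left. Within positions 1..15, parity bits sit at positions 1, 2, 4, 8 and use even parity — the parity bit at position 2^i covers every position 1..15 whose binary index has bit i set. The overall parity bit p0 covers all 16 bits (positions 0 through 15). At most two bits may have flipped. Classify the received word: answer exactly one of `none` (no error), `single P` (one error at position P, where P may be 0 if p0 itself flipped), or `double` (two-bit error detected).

s1: b1⊕b3⊕b5⊕b7⊕b9⊕b11⊕b13⊕b15 = 0⊕0⊕0⊕1⊕0⊕1⊕1⊕1 = 0
s2: b2⊕b3⊕b6⊕b7⊕b10⊕b11⊕b14⊕b15 = 1⊕0⊕1⊕1⊕1⊕1⊕1⊕1 = 1
s4: b4⊕b5⊕b6⊕b7⊕b12⊕b13⊕b14⊕b15 = 1⊕0⊕1⊕1⊕0⊕1⊕1⊕1 = 0
s8: b8⊕b9⊕b10⊕b11⊕b12⊕b13⊕b14⊕b15 = 0⊕0⊕1⊕1⊕0⊕1⊕1⊕1 = 1
Syndrome (s8...s1) = 1010 → position 10.
Overall parity (XOR of all 16 bits, including p0): 1⊕0⊕1⊕0⊕1⊕0⊕1⊕1⊕0⊕0⊕1⊕1⊕0⊕1⊕1⊕1 = 0
Overall=0, syndrome position=10 → double-bit error detected (uncorrectable).

double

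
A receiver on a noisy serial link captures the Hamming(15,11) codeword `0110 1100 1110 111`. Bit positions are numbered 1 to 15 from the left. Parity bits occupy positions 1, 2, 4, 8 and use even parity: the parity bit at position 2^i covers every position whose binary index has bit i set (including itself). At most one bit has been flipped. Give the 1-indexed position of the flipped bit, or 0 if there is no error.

6

s1: b1⊕b3⊕b5⊕b7⊕b9⊕b11⊕b13⊕b15 = 0⊕1⊕1⊕0⊕1⊕1⊕1⊕1 = 0
s2: b2⊕b3⊕b6⊕b7⊕b10⊕b11⊕b14⊕b15 = 1⊕1⊕1⊕0⊕1⊕1⊕1⊕1 = 1
s4: b4⊕b5⊕b6⊕b7⊕b12⊕b13⊕b14⊕b15 = 0⊕1⊕1⊕0⊕0⊕1⊕1⊕1 = 1
s8: b8⊕b9⊕b10⊕b11⊕b12⊕b13⊕b14⊕b15 = 0⊕1⊕1⊕1⊕0⊕1⊕1⊕1 = 0
Syndrome (s8...s1) = 0110 → position 6.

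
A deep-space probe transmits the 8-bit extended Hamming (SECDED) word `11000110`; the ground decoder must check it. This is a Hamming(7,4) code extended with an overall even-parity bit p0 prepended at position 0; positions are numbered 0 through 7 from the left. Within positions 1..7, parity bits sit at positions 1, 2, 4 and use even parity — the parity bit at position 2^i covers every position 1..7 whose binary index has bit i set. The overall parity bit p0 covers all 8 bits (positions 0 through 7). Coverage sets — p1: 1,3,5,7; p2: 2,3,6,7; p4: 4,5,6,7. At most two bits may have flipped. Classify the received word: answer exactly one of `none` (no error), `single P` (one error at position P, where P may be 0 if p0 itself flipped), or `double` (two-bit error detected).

s1: b1⊕b3⊕b5⊕b7 = 1⊕0⊕1⊕0 = 0
s2: b2⊕b3⊕b6⊕b7 = 0⊕0⊕1⊕0 = 1
s4: b4⊕b5⊕b6⊕b7 = 0⊕1⊕1⊕0 = 0
Syndrome (s4...s1) = 010 → position 2.
Overall parity (XOR of all 8 bits, including p0): 1⊕1⊕0⊕0⊕0⊕1⊕1⊕0 = 0
Overall=0, syndrome position=2 → double-bit error detected (uncorrectable).

double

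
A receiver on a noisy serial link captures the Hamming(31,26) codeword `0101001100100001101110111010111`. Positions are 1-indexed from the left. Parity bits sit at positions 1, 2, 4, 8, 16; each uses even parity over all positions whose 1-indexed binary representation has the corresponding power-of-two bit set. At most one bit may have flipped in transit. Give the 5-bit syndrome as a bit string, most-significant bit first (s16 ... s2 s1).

s1: b1⊕b3⊕b5⊕b7⊕b9⊕b11⊕b13⊕b15⊕b17⊕b19⊕b21⊕b23⊕b25⊕b27⊕b29⊕b31 = 0⊕0⊕0⊕1⊕0⊕1⊕0⊕0⊕1⊕1⊕1⊕1⊕1⊕1⊕1⊕1 = 0
s2: b2⊕b3⊕b6⊕b7⊕b10⊕b11⊕b14⊕b15⊕b18⊕b19⊕b22⊕b23⊕b26⊕b27⊕b30⊕b31 = 1⊕0⊕0⊕1⊕0⊕1⊕0⊕0⊕0⊕1⊕0⊕1⊕0⊕1⊕1⊕1 = 0
s4: b4⊕b5⊕b6⊕b7⊕b12⊕b13⊕b14⊕b15⊕b20⊕b21⊕b22⊕b23⊕b28⊕b29⊕b30⊕b31 = 1⊕0⊕0⊕1⊕0⊕0⊕0⊕0⊕1⊕1⊕0⊕1⊕0⊕1⊕1⊕1 = 0
s8: b8⊕b9⊕b10⊕b11⊕b12⊕b13⊕b14⊕b15⊕b24⊕b25⊕b26⊕b27⊕b28⊕b29⊕b30⊕b31 = 1⊕0⊕0⊕1⊕0⊕0⊕0⊕0⊕1⊕1⊕0⊕1⊕0⊕1⊕1⊕1 = 0
s16: b16⊕b17⊕b18⊕b19⊕b20⊕b21⊕b22⊕b23⊕b24⊕b25⊕b26⊕b27⊕b28⊕b29⊕b30⊕b31 = 1⊕1⊕0⊕1⊕1⊕1⊕0⊕1⊕1⊕1⊕0⊕1⊕0⊕1⊕1⊕1 = 0
Syndrome (s16...s1) = 00000 → position 0 (no error).

00000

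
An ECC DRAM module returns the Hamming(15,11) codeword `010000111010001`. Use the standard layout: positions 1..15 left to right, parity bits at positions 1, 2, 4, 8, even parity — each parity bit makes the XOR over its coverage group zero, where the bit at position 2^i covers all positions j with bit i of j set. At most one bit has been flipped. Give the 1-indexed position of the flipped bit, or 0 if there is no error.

0

s1: b1⊕b3⊕b5⊕b7⊕b9⊕b11⊕b13⊕b15 = 0⊕0⊕0⊕1⊕1⊕1⊕0⊕1 = 0
s2: b2⊕b3⊕b6⊕b7⊕b10⊕b11⊕b14⊕b15 = 1⊕0⊕0⊕1⊕0⊕1⊕0⊕1 = 0
s4: b4⊕b5⊕b6⊕b7⊕b12⊕b13⊕b14⊕b15 = 0⊕0⊕0⊕1⊕0⊕0⊕0⊕1 = 0
s8: b8⊕b9⊕b10⊕b11⊕b12⊕b13⊕b14⊕b15 = 1⊕1⊕0⊕1⊕0⊕0⊕0⊕1 = 0
Syndrome (s8...s1) = 0000 → position 0 (no error).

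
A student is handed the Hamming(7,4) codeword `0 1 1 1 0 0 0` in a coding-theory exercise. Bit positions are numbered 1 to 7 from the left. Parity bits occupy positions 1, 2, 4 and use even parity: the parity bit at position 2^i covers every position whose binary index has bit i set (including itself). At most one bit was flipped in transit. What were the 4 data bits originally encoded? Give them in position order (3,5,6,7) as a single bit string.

1100

s1: b1⊕b3⊕b5⊕b7 = 0⊕1⊕0⊕0 = 1
s2: b2⊕b3⊕b6⊕b7 = 1⊕1⊕0⊕0 = 0
s4: b4⊕b5⊕b6⊕b7 = 1⊕0⊕0⊕0 = 1
Syndrome (s4...s1) = 101 → position 5.
Flip bit 5: corrected codeword = 0111100
Data bits at positions 3,5,6,7: 1100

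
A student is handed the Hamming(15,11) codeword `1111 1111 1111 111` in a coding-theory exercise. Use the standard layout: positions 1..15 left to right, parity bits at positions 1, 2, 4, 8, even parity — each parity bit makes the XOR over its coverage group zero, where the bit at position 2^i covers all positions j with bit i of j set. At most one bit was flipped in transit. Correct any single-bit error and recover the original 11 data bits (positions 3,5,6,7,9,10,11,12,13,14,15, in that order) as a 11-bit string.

11111111111

s1: b1⊕b3⊕b5⊕b7⊕b9⊕b11⊕b13⊕b15 = 1⊕1⊕1⊕1⊕1⊕1⊕1⊕1 = 0
s2: b2⊕b3⊕b6⊕b7⊕b10⊕b11⊕b14⊕b15 = 1⊕1⊕1⊕1⊕1⊕1⊕1⊕1 = 0
s4: b4⊕b5⊕b6⊕b7⊕b12⊕b13⊕b14⊕b15 = 1⊕1⊕1⊕1⊕1⊕1⊕1⊕1 = 0
s8: b8⊕b9⊕b10⊕b11⊕b12⊕b13⊕b14⊕b15 = 1⊕1⊕1⊕1⊕1⊕1⊕1⊕1 = 0
Syndrome (s8...s1) = 0000 → position 0 (no error).
No correction needed.
Data bits at positions 3,5,6,7,9,10,11,12,13,14,15: 11111111111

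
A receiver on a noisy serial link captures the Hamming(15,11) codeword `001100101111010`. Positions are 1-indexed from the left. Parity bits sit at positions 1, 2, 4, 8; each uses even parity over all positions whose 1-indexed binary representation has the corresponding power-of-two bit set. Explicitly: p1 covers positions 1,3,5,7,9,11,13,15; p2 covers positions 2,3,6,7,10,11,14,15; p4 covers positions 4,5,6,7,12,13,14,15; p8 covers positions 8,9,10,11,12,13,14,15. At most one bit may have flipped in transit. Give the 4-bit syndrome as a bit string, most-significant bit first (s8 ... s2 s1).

1010

s1: b1⊕b3⊕b5⊕b7⊕b9⊕b11⊕b13⊕b15 = 0⊕1⊕0⊕1⊕1⊕1⊕0⊕0 = 0
s2: b2⊕b3⊕b6⊕b7⊕b10⊕b11⊕b14⊕b15 = 0⊕1⊕0⊕1⊕1⊕1⊕1⊕0 = 1
s4: b4⊕b5⊕b6⊕b7⊕b12⊕b13⊕b14⊕b15 = 1⊕0⊕0⊕1⊕1⊕0⊕1⊕0 = 0
s8: b8⊕b9⊕b10⊕b11⊕b12⊕b13⊕b14⊕b15 = 0⊕1⊕1⊕1⊕1⊕0⊕1⊕0 = 1
Syndrome (s8...s1) = 1010 → position 10.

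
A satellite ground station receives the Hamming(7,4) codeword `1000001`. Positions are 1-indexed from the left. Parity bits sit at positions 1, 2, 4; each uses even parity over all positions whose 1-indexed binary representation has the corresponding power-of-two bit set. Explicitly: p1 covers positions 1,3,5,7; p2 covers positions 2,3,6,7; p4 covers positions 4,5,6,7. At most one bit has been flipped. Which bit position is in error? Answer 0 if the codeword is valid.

6

s1: b1⊕b3⊕b5⊕b7 = 1⊕0⊕0⊕1 = 0
s2: b2⊕b3⊕b6⊕b7 = 0⊕0⊕0⊕1 = 1
s4: b4⊕b5⊕b6⊕b7 = 0⊕0⊕0⊕1 = 1
Syndrome (s4...s1) = 110 → position 6.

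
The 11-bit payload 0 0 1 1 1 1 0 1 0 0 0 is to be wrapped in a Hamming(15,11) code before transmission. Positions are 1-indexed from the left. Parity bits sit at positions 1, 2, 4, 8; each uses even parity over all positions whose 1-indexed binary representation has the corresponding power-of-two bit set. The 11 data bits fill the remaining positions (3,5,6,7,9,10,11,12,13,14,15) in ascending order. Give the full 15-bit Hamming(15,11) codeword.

Place data bits at non-power-of-two positions: b3=0, b5=0, b6=1, b7=1, b9=1, b10=1, b11=0, b12=1, b13=0, b14=0, b15=0.
p1 = XOR of data positions {3,5,7,9,11,13,15} = 0⊕0⊕1⊕1⊕0⊕0⊕0 = 0
p2 = XOR of data positions {3,6,7,10,11,14,15} = 0⊕1⊕1⊕1⊕0⊕0⊕0 = 1
p4 = XOR of data positions {5,6,7,12,13,14,15} = 0⊕1⊕1⊕1⊕0⊕0⊕0 = 1
p8 = XOR of data positions {9,10,11,12,13,14,15} = 1⊕1⊕0⊕1⊕0⊕0⊕0 = 1
Codeword b1..b15 = 010101111101000

010101111101000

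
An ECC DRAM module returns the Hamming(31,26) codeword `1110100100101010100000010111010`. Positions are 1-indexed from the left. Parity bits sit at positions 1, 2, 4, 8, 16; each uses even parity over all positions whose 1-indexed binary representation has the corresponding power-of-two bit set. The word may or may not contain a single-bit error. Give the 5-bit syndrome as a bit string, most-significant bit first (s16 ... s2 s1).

01110

s1: b1⊕b3⊕b5⊕b7⊕b9⊕b11⊕b13⊕b15⊕b17⊕b19⊕b21⊕b23⊕b25⊕b27⊕b29⊕b31 = 1⊕1⊕1⊕0⊕0⊕1⊕1⊕1⊕1⊕0⊕0⊕0⊕0⊕1⊕0⊕0 = 0
s2: b2⊕b3⊕b6⊕b7⊕b10⊕b11⊕b14⊕b15⊕b18⊕b19⊕b22⊕b23⊕b26⊕b27⊕b30⊕b31 = 1⊕1⊕0⊕0⊕0⊕1⊕0⊕1⊕0⊕0⊕0⊕0⊕1⊕1⊕1⊕0 = 1
s4: b4⊕b5⊕b6⊕b7⊕b12⊕b13⊕b14⊕b15⊕b20⊕b21⊕b22⊕b23⊕b28⊕b29⊕b30⊕b31 = 0⊕1⊕0⊕0⊕0⊕1⊕0⊕1⊕0⊕0⊕0⊕0⊕1⊕0⊕1⊕0 = 1
s8: b8⊕b9⊕b10⊕b11⊕b12⊕b13⊕b14⊕b15⊕b24⊕b25⊕b26⊕b27⊕b28⊕b29⊕b30⊕b31 = 1⊕0⊕0⊕1⊕0⊕1⊕0⊕1⊕1⊕0⊕1⊕1⊕1⊕0⊕1⊕0 = 1
s16: b16⊕b17⊕b18⊕b19⊕b20⊕b21⊕b22⊕b23⊕b24⊕b25⊕b26⊕b27⊕b28⊕b29⊕b30⊕b31 = 0⊕1⊕0⊕0⊕0⊕0⊕0⊕0⊕1⊕0⊕1⊕1⊕1⊕0⊕1⊕0 = 0
Syndrome (s16...s1) = 01110 → position 14.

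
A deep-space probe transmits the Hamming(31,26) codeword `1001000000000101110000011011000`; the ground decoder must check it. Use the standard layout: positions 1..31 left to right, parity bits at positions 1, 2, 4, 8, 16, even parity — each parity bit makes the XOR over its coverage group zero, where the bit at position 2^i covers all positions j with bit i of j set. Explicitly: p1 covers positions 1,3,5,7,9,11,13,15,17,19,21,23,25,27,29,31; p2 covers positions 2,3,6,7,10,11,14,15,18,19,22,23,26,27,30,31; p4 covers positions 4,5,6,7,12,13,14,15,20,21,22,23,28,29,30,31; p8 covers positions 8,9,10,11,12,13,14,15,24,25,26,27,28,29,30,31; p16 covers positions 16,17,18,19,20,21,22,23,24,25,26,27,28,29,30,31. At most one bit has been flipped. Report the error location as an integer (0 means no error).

30

s1: b1⊕b3⊕b5⊕b7⊕b9⊕b11⊕b13⊕b15⊕b17⊕b19⊕b21⊕b23⊕b25⊕b27⊕b29⊕b31 = 1⊕0⊕0⊕0⊕0⊕0⊕0⊕0⊕1⊕0⊕0⊕0⊕1⊕1⊕0⊕0 = 0
s2: b2⊕b3⊕b6⊕b7⊕b10⊕b11⊕b14⊕b15⊕b18⊕b19⊕b22⊕b23⊕b26⊕b27⊕b30⊕b31 = 0⊕0⊕0⊕0⊕0⊕0⊕1⊕0⊕1⊕0⊕0⊕0⊕0⊕1⊕0⊕0 = 1
s4: b4⊕b5⊕b6⊕b7⊕b12⊕b13⊕b14⊕b15⊕b20⊕b21⊕b22⊕b23⊕b28⊕b29⊕b30⊕b31 = 1⊕0⊕0⊕0⊕0⊕0⊕1⊕0⊕0⊕0⊕0⊕0⊕1⊕0⊕0⊕0 = 1
s8: b8⊕b9⊕b10⊕b11⊕b12⊕b13⊕b14⊕b15⊕b24⊕b25⊕b26⊕b27⊕b28⊕b29⊕b30⊕b31 = 0⊕0⊕0⊕0⊕0⊕0⊕1⊕0⊕1⊕1⊕0⊕1⊕1⊕0⊕0⊕0 = 1
s16: b16⊕b17⊕b18⊕b19⊕b20⊕b21⊕b22⊕b23⊕b24⊕b25⊕b26⊕b27⊕b28⊕b29⊕b30⊕b31 = 1⊕1⊕1⊕0⊕0⊕0⊕0⊕0⊕1⊕1⊕0⊕1⊕1⊕0⊕0⊕0 = 1
Syndrome (s16...s1) = 11110 → position 30.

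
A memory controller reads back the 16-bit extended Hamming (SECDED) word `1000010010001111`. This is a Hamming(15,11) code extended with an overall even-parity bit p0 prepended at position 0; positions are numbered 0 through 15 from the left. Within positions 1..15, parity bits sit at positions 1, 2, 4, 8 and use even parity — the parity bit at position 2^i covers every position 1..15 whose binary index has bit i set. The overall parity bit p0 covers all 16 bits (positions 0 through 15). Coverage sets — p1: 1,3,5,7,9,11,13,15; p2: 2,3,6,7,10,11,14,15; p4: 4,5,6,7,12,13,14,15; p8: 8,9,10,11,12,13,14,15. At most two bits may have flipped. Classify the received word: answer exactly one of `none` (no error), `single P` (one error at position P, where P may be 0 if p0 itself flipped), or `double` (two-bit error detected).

single 13

s1: b1⊕b3⊕b5⊕b7⊕b9⊕b11⊕b13⊕b15 = 0⊕0⊕1⊕0⊕0⊕0⊕1⊕1 = 1
s2: b2⊕b3⊕b6⊕b7⊕b10⊕b11⊕b14⊕b15 = 0⊕0⊕0⊕0⊕0⊕0⊕1⊕1 = 0
s4: b4⊕b5⊕b6⊕b7⊕b12⊕b13⊕b14⊕b15 = 0⊕1⊕0⊕0⊕1⊕1⊕1⊕1 = 1
s8: b8⊕b9⊕b10⊕b11⊕b12⊕b13⊕b14⊕b15 = 1⊕0⊕0⊕0⊕1⊕1⊕1⊕1 = 1
Syndrome (s8...s1) = 1101 → position 13.
Overall parity (XOR of all 16 bits, including p0): 1⊕0⊕0⊕0⊕0⊕1⊕0⊕0⊕1⊕0⊕0⊕0⊕1⊕1⊕1⊕1 = 1
Overall=1, syndrome position=13 → single-bit error at position 13.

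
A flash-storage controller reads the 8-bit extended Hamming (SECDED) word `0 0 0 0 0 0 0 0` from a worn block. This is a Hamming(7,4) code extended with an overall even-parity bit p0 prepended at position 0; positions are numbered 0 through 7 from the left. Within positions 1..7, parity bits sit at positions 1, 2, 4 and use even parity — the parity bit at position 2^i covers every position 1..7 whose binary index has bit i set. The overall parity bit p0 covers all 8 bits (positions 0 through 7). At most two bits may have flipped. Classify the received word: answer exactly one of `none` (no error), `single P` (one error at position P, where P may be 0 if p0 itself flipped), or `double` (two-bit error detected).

s1: b1⊕b3⊕b5⊕b7 = 0⊕0⊕0⊕0 = 0
s2: b2⊕b3⊕b6⊕b7 = 0⊕0⊕0⊕0 = 0
s4: b4⊕b5⊕b6⊕b7 = 0⊕0⊕0⊕0 = 0
Syndrome (s4...s1) = 000 → position 0 (no error).
Overall parity (XOR of all 8 bits, including p0): 0⊕0⊕0⊕0⊕0⊕0⊕0⊕0 = 0
Overall=0, syndrome position=0 → no error.

none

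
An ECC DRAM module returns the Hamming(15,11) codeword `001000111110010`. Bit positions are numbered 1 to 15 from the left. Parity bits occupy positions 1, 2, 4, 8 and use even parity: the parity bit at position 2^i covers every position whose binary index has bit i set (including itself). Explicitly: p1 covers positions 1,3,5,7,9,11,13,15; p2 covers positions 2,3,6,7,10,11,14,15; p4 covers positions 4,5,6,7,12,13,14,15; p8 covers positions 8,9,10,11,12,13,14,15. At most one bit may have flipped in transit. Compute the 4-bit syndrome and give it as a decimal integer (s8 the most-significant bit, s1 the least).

10

s1: b1⊕b3⊕b5⊕b7⊕b9⊕b11⊕b13⊕b15 = 0⊕1⊕0⊕1⊕1⊕1⊕0⊕0 = 0
s2: b2⊕b3⊕b6⊕b7⊕b10⊕b11⊕b14⊕b15 = 0⊕1⊕0⊕1⊕1⊕1⊕1⊕0 = 1
s4: b4⊕b5⊕b6⊕b7⊕b12⊕b13⊕b14⊕b15 = 0⊕0⊕0⊕1⊕0⊕0⊕1⊕0 = 0
s8: b8⊕b9⊕b10⊕b11⊕b12⊕b13⊕b14⊕b15 = 1⊕1⊕1⊕1⊕0⊕0⊕1⊕0 = 1
Syndrome (s8...s1) = 1010 → position 10.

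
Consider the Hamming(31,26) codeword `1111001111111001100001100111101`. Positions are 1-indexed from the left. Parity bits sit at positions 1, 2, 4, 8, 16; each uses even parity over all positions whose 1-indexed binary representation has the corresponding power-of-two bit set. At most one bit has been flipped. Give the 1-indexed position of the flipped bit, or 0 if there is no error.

s1: b1⊕b3⊕b5⊕b7⊕b9⊕b11⊕b13⊕b15⊕b17⊕b19⊕b21⊕b23⊕b25⊕b27⊕b29⊕b31 = 1⊕1⊕0⊕1⊕1⊕1⊕1⊕0⊕1⊕0⊕0⊕1⊕0⊕1⊕1⊕1 = 1
s2: b2⊕b3⊕b6⊕b7⊕b10⊕b11⊕b14⊕b15⊕b18⊕b19⊕b22⊕b23⊕b26⊕b27⊕b30⊕b31 = 1⊕1⊕0⊕1⊕1⊕1⊕0⊕0⊕0⊕0⊕1⊕1⊕1⊕1⊕0⊕1 = 0
s4: b4⊕b5⊕b6⊕b7⊕b12⊕b13⊕b14⊕b15⊕b20⊕b21⊕b22⊕b23⊕b28⊕b29⊕b30⊕b31 = 1⊕0⊕0⊕1⊕1⊕1⊕0⊕0⊕0⊕0⊕1⊕1⊕1⊕1⊕0⊕1 = 1
s8: b8⊕b9⊕b10⊕b11⊕b12⊕b13⊕b14⊕b15⊕b24⊕b25⊕b26⊕b27⊕b28⊕b29⊕b30⊕b31 = 1⊕1⊕1⊕1⊕1⊕1⊕0⊕0⊕0⊕0⊕1⊕1⊕1⊕1⊕0⊕1 = 1
s16: b16⊕b17⊕b18⊕b19⊕b20⊕b21⊕b22⊕b23⊕b24⊕b25⊕b26⊕b27⊕b28⊕b29⊕b30⊕b31 = 1⊕1⊕0⊕0⊕0⊕0⊕1⊕1⊕0⊕0⊕1⊕1⊕1⊕1⊕0⊕1 = 1
Syndrome (s16...s1) = 11101 → position 29.

29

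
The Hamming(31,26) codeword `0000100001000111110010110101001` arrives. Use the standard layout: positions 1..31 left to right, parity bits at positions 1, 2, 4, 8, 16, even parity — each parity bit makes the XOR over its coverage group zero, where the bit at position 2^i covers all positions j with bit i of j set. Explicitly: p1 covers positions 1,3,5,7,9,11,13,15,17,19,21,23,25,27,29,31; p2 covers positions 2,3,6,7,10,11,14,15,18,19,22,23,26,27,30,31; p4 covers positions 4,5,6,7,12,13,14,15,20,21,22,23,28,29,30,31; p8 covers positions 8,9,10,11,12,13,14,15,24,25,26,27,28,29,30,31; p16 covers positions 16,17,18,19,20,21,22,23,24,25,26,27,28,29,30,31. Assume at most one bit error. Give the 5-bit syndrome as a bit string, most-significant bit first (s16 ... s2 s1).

11110

s1: b1⊕b3⊕b5⊕b7⊕b9⊕b11⊕b13⊕b15⊕b17⊕b19⊕b21⊕b23⊕b25⊕b27⊕b29⊕b31 = 0⊕0⊕1⊕0⊕0⊕0⊕0⊕1⊕1⊕0⊕1⊕1⊕0⊕0⊕0⊕1 = 0
s2: b2⊕b3⊕b6⊕b7⊕b10⊕b11⊕b14⊕b15⊕b18⊕b19⊕b22⊕b23⊕b26⊕b27⊕b30⊕b31 = 0⊕0⊕0⊕0⊕1⊕0⊕1⊕1⊕1⊕0⊕0⊕1⊕1⊕0⊕0⊕1 = 1
s4: b4⊕b5⊕b6⊕b7⊕b12⊕b13⊕b14⊕b15⊕b20⊕b21⊕b22⊕b23⊕b28⊕b29⊕b30⊕b31 = 0⊕1⊕0⊕0⊕0⊕0⊕1⊕1⊕0⊕1⊕0⊕1⊕1⊕0⊕0⊕1 = 1
s8: b8⊕b9⊕b10⊕b11⊕b12⊕b13⊕b14⊕b15⊕b24⊕b25⊕b26⊕b27⊕b28⊕b29⊕b30⊕b31 = 0⊕0⊕1⊕0⊕0⊕0⊕1⊕1⊕1⊕0⊕1⊕0⊕1⊕0⊕0⊕1 = 1
s16: b16⊕b17⊕b18⊕b19⊕b20⊕b21⊕b22⊕b23⊕b24⊕b25⊕b26⊕b27⊕b28⊕b29⊕b30⊕b31 = 1⊕1⊕1⊕0⊕0⊕1⊕0⊕1⊕1⊕0⊕1⊕0⊕1⊕0⊕0⊕1 = 1
Syndrome (s16...s1) = 11110 → position 30.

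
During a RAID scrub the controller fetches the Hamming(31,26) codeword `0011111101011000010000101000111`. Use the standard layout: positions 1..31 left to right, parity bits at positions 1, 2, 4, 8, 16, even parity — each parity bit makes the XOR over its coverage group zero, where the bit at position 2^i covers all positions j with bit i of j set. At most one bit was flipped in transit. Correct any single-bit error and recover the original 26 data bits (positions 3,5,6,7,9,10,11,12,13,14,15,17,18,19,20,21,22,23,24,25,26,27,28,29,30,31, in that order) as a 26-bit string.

s1: b1⊕b3⊕b5⊕b7⊕b9⊕b11⊕b13⊕b15⊕b17⊕b19⊕b21⊕b23⊕b25⊕b27⊕b29⊕b31 = 0⊕1⊕1⊕1⊕0⊕0⊕1⊕0⊕0⊕0⊕0⊕1⊕1⊕0⊕1⊕1 = 0
s2: b2⊕b3⊕b6⊕b7⊕b10⊕b11⊕b14⊕b15⊕b18⊕b19⊕b22⊕b23⊕b26⊕b27⊕b30⊕b31 = 0⊕1⊕1⊕1⊕1⊕0⊕0⊕0⊕1⊕0⊕0⊕1⊕0⊕0⊕1⊕1 = 0
s4: b4⊕b5⊕b6⊕b7⊕b12⊕b13⊕b14⊕b15⊕b20⊕b21⊕b22⊕b23⊕b28⊕b29⊕b30⊕b31 = 1⊕1⊕1⊕1⊕1⊕1⊕0⊕0⊕0⊕0⊕0⊕1⊕0⊕1⊕1⊕1 = 0
s8: b8⊕b9⊕b10⊕b11⊕b12⊕b13⊕b14⊕b15⊕b24⊕b25⊕b26⊕b27⊕b28⊕b29⊕b30⊕b31 = 1⊕0⊕1⊕0⊕1⊕1⊕0⊕0⊕0⊕1⊕0⊕0⊕0⊕1⊕1⊕1 = 0
s16: b16⊕b17⊕b18⊕b19⊕b20⊕b21⊕b22⊕b23⊕b24⊕b25⊕b26⊕b27⊕b28⊕b29⊕b30⊕b31 = 0⊕0⊕1⊕0⊕0⊕0⊕0⊕1⊕0⊕1⊕0⊕0⊕0⊕1⊕1⊕1 = 0
Syndrome (s16...s1) = 00000 → position 0 (no error).
No correction needed.
Data bits at positions 3,5,6,7,9,10,11,12,13,14,15,17,18,19,20,21,22,23,24,25,26,27,28,29,30,31: 11110101100010000101000111

11110101100010000101000111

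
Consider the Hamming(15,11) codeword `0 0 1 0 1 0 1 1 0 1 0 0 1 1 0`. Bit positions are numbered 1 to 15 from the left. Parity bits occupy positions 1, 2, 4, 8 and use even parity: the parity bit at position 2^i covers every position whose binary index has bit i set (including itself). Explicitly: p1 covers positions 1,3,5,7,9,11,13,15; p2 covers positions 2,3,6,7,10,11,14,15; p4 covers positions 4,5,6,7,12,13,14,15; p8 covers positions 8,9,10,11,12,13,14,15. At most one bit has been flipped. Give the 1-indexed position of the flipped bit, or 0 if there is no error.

0

s1: b1⊕b3⊕b5⊕b7⊕b9⊕b11⊕b13⊕b15 = 0⊕1⊕1⊕1⊕0⊕0⊕1⊕0 = 0
s2: b2⊕b3⊕b6⊕b7⊕b10⊕b11⊕b14⊕b15 = 0⊕1⊕0⊕1⊕1⊕0⊕1⊕0 = 0
s4: b4⊕b5⊕b6⊕b7⊕b12⊕b13⊕b14⊕b15 = 0⊕1⊕0⊕1⊕0⊕1⊕1⊕0 = 0
s8: b8⊕b9⊕b10⊕b11⊕b12⊕b13⊕b14⊕b15 = 1⊕0⊕1⊕0⊕0⊕1⊕1⊕0 = 0
Syndrome (s8...s1) = 0000 → position 0 (no error).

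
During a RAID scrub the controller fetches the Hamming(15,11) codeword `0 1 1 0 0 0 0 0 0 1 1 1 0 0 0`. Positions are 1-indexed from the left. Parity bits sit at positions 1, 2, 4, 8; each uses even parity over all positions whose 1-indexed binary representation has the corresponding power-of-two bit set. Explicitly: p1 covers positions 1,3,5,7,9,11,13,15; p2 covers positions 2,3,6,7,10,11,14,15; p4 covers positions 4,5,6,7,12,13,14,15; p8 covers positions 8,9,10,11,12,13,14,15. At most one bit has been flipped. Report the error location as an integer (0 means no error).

s1: b1⊕b3⊕b5⊕b7⊕b9⊕b11⊕b13⊕b15 = 0⊕1⊕0⊕0⊕0⊕1⊕0⊕0 = 0
s2: b2⊕b3⊕b6⊕b7⊕b10⊕b11⊕b14⊕b15 = 1⊕1⊕0⊕0⊕1⊕1⊕0⊕0 = 0
s4: b4⊕b5⊕b6⊕b7⊕b12⊕b13⊕b14⊕b15 = 0⊕0⊕0⊕0⊕1⊕0⊕0⊕0 = 1
s8: b8⊕b9⊕b10⊕b11⊕b12⊕b13⊕b14⊕b15 = 0⊕0⊕1⊕1⊕1⊕0⊕0⊕0 = 1
Syndrome (s8...s1) = 1100 → position 12.

12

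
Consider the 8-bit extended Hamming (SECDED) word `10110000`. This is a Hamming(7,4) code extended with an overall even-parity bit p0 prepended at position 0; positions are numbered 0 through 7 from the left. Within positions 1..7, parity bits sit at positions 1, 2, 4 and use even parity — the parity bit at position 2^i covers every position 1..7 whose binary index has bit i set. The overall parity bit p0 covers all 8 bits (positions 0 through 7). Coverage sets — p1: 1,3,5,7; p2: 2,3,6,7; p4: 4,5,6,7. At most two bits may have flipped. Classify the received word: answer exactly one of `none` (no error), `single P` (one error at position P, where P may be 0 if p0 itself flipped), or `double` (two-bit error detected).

s1: b1⊕b3⊕b5⊕b7 = 0⊕1⊕0⊕0 = 1
s2: b2⊕b3⊕b6⊕b7 = 1⊕1⊕0⊕0 = 0
s4: b4⊕b5⊕b6⊕b7 = 0⊕0⊕0⊕0 = 0
Syndrome (s4...s1) = 001 → position 1.
Overall parity (XOR of all 8 bits, including p0): 1⊕0⊕1⊕1⊕0⊕0⊕0⊕0 = 1
Overall=1, syndrome position=1 → single-bit error at position 1.

single 1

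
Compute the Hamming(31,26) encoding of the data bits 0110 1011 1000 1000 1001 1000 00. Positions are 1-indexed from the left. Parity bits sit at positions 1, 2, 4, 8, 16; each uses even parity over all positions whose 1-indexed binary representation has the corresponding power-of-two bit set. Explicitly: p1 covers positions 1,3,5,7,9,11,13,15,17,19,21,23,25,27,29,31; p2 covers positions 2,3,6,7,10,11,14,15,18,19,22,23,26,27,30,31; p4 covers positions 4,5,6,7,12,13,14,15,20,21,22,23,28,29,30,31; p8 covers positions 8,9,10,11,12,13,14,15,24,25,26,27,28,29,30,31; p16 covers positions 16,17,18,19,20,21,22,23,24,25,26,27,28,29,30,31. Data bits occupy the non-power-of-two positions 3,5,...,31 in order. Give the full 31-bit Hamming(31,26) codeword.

Place data bits at non-power-of-two positions: b3=0, b5=1, b6=1, b7=0, b9=1, b10=0, b11=1, b12=1, b13=1, b14=0, b15=0, b17=0, b18=1, b19=0, b20=0, b21=0, b22=1, b23=0, b24=0, b25=1, b26=1, b27=0, b28=0, b29=0, b30=0, b31=0.
p1 = XOR of data positions {3,5,7,9,11,13,15,17,19,21,23,25,27,29,31} = 0⊕1⊕0⊕1⊕1⊕1⊕0⊕0⊕0⊕0⊕0⊕1⊕0⊕0⊕0 = 1
p2 = XOR of data positions {3,6,7,10,11,14,15,18,19,22,23,26,27,30,31} = 0⊕1⊕0⊕0⊕1⊕0⊕0⊕1⊕0⊕1⊕0⊕1⊕0⊕0⊕0 = 1
p4 = XOR of data positions {5,6,7,12,13,14,15,20,21,22,23,28,29,30,31} = 1⊕1⊕0⊕1⊕1⊕0⊕0⊕0⊕0⊕1⊕0⊕0⊕0⊕0⊕0 = 1
p8 = XOR of data positions {9,10,11,12,13,14,15,24,25,26,27,28,29,30,31} = 1⊕0⊕1⊕1⊕1⊕0⊕0⊕0⊕1⊕1⊕0⊕0⊕0⊕0⊕0 = 0
p16 = XOR of data positions {17,18,19,20,21,22,23,24,25,26,27,28,29,30,31} = 0⊕1⊕0⊕0⊕0⊕1⊕0⊕0⊕1⊕1⊕0⊕0⊕0⊕0⊕0 = 0
Codeword b1..b31 = 1101110010111000010001001100000

1101110010111000010001001100000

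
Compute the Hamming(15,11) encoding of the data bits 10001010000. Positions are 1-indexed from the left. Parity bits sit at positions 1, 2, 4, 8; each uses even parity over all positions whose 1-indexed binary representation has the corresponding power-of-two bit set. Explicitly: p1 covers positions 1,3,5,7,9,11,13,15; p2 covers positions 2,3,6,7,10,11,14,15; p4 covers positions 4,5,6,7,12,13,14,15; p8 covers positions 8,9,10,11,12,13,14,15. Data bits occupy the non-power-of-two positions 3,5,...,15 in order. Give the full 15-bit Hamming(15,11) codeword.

Place data bits at non-power-of-two positions: b3=1, b5=0, b6=0, b7=0, b9=1, b10=0, b11=1, b12=0, b13=0, b14=0, b15=0.
p1 = XOR of data positions {3,5,7,9,11,13,15} = 1⊕0⊕0⊕1⊕1⊕0⊕0 = 1
p2 = XOR of data positions {3,6,7,10,11,14,15} = 1⊕0⊕0⊕0⊕1⊕0⊕0 = 0
p4 = XOR of data positions {5,6,7,12,13,14,15} = 0⊕0⊕0⊕0⊕0⊕0⊕0 = 0
p8 = XOR of data positions {9,10,11,12,13,14,15} = 1⊕0⊕1⊕0⊕0⊕0⊕0 = 0
Codeword b1..b15 = 101000001010000

101000001010000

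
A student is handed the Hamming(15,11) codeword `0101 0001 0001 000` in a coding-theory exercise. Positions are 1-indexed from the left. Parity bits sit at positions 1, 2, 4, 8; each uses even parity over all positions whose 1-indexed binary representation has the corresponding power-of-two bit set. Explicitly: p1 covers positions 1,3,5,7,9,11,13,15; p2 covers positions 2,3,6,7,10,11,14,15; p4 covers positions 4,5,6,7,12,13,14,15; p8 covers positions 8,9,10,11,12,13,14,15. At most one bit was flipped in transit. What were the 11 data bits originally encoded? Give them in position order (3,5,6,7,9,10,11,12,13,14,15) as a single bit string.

s1: b1⊕b3⊕b5⊕b7⊕b9⊕b11⊕b13⊕b15 = 0⊕0⊕0⊕0⊕0⊕0⊕0⊕0 = 0
s2: b2⊕b3⊕b6⊕b7⊕b10⊕b11⊕b14⊕b15 = 1⊕0⊕0⊕0⊕0⊕0⊕0⊕0 = 1
s4: b4⊕b5⊕b6⊕b7⊕b12⊕b13⊕b14⊕b15 = 1⊕0⊕0⊕0⊕1⊕0⊕0⊕0 = 0
s8: b8⊕b9⊕b10⊕b11⊕b12⊕b13⊕b14⊕b15 = 1⊕0⊕0⊕0⊕1⊕0⊕0⊕0 = 0
Syndrome (s8...s1) = 0010 → position 2.
Flip bit 2: corrected codeword = 000100010001000
Data bits at positions 3,5,6,7,9,10,11,12,13,14,15: 00000001000

00000001000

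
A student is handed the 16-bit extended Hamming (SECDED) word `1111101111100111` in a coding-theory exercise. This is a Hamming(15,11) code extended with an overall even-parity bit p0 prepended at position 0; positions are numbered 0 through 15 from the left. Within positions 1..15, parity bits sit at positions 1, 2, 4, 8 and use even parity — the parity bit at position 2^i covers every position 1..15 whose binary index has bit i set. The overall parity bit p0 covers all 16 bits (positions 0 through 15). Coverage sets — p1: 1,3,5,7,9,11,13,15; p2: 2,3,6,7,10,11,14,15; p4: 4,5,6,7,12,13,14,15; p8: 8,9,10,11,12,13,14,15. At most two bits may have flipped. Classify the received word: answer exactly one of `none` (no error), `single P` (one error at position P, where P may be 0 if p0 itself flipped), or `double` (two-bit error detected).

s1: b1⊕b3⊕b5⊕b7⊕b9⊕b11⊕b13⊕b15 = 1⊕1⊕0⊕1⊕1⊕0⊕1⊕1 = 0
s2: b2⊕b3⊕b6⊕b7⊕b10⊕b11⊕b14⊕b15 = 1⊕1⊕1⊕1⊕1⊕0⊕1⊕1 = 1
s4: b4⊕b5⊕b6⊕b7⊕b12⊕b13⊕b14⊕b15 = 1⊕0⊕1⊕1⊕0⊕1⊕1⊕1 = 0
s8: b8⊕b9⊕b10⊕b11⊕b12⊕b13⊕b14⊕b15 = 1⊕1⊕1⊕0⊕0⊕1⊕1⊕1 = 0
Syndrome (s8...s1) = 0010 → position 2.
Overall parity (XOR of all 16 bits, including p0): 1⊕1⊕1⊕1⊕1⊕0⊕1⊕1⊕1⊕1⊕1⊕0⊕0⊕1⊕1⊕1 = 1
Overall=1, syndrome position=2 → single-bit error at position 2.

single 2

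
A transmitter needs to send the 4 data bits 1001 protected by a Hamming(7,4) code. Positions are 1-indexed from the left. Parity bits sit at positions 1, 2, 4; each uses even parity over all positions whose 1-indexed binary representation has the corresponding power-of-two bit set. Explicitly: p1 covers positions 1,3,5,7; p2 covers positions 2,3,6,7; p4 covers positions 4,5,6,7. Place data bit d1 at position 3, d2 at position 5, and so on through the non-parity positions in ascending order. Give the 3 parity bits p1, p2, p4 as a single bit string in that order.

Place data bits at non-power-of-two positions: b3=1, b5=0, b6=0, b7=1.
p1 = XOR of data positions {3,5,7} = 1⊕0⊕1 = 0
p2 = XOR of data positions {3,6,7} = 1⊕0⊕1 = 0
p4 = XOR of data positions {5,6,7} = 0⊕0⊕1 = 1
Parity bits p1,p2,p4 = 001

001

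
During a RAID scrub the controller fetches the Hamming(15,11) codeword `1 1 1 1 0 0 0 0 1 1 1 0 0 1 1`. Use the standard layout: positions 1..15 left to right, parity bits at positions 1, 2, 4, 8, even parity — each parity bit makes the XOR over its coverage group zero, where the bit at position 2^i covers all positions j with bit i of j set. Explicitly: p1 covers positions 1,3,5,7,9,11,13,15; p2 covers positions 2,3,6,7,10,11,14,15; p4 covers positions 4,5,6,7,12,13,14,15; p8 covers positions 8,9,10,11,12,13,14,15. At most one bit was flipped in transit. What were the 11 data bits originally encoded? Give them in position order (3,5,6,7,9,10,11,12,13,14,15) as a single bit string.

10001110111

s1: b1⊕b3⊕b5⊕b7⊕b9⊕b11⊕b13⊕b15 = 1⊕1⊕0⊕0⊕1⊕1⊕0⊕1 = 1
s2: b2⊕b3⊕b6⊕b7⊕b10⊕b11⊕b14⊕b15 = 1⊕1⊕0⊕0⊕1⊕1⊕1⊕1 = 0
s4: b4⊕b5⊕b6⊕b7⊕b12⊕b13⊕b14⊕b15 = 1⊕0⊕0⊕0⊕0⊕0⊕1⊕1 = 1
s8: b8⊕b9⊕b10⊕b11⊕b12⊕b13⊕b14⊕b15 = 0⊕1⊕1⊕1⊕0⊕0⊕1⊕1 = 1
Syndrome (s8...s1) = 1101 → position 13.
Flip bit 13: corrected codeword = 111100001110111
Data bits at positions 3,5,6,7,9,10,11,12,13,14,15: 10001110111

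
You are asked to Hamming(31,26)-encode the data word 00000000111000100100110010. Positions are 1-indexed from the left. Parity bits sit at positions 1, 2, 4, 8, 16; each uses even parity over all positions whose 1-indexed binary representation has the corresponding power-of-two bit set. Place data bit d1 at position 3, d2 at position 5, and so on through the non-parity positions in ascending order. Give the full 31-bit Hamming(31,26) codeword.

Place data bits at non-power-of-two positions: b3=0, b5=0, b6=0, b7=0, b9=0, b10=0, b11=0, b12=0, b13=1, b14=1, b15=1, b17=0, b18=0, b19=0, b20=1, b21=0, b22=0, b23=1, b24=0, b25=0, b26=1, b27=1, b28=0, b29=0, b30=1, b31=0.
p1 = XOR of data positions {3,5,7,9,11,13,15,17,19,21,23,25,27,29,31} = 0⊕0⊕0⊕0⊕0⊕1⊕1⊕0⊕0⊕0⊕1⊕0⊕1⊕0⊕0 = 0
p2 = XOR of data positions {3,6,7,10,11,14,15,18,19,22,23,26,27,30,31} = 0⊕0⊕0⊕0⊕0⊕1⊕1⊕0⊕0⊕0⊕1⊕1⊕1⊕1⊕0 = 0
p4 = XOR of data positions {5,6,7,12,13,14,15,20,21,22,23,28,29,30,31} = 0⊕0⊕0⊕0⊕1⊕1⊕1⊕1⊕0⊕0⊕1⊕0⊕0⊕1⊕0 = 0
p8 = XOR of data positions {9,10,11,12,13,14,15,24,25,26,27,28,29,30,31} = 0⊕0⊕0⊕0⊕1⊕1⊕1⊕0⊕0⊕1⊕1⊕0⊕0⊕1⊕0 = 0
p16 = XOR of data positions {17,18,19,20,21,22,23,24,25,26,27,28,29,30,31} = 0⊕0⊕0⊕1⊕0⊕0⊕1⊕0⊕0⊕1⊕1⊕0⊕0⊕1⊕0 = 1
Codeword b1..b31 = 0000000000001111000100100110010

0000000000001111000100100110010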